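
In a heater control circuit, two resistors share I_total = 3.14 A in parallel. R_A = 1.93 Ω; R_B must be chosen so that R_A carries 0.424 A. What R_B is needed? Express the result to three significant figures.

R_B ≈ 0.301 Ω

The fraction through R_A equals R_B/(R_A+R_B).
With f = 0.1350, R_B = R_A · f/(1−f) = 1.93 × 0.1561 = 0.3013 Ω.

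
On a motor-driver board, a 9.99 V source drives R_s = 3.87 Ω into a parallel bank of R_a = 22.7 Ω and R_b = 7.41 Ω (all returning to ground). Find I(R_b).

Parallel bank: R_p = 1/(1/22.7 + 1/7.41) = 5.586 Ω.
V_A = 9.99 × 5.586/9.456 = 5.902 V.
Branch current I = V_A/R_b = 5.902/7.41 = 0.7964 A.

I ≈ 0.796 A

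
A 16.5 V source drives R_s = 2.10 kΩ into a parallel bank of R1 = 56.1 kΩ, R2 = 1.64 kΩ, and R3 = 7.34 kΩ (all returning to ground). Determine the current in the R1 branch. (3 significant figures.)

Combine the parallel branches: R_p = (1/56.1 + 1/1.64 + 1/7.34)⁻¹ = 1.309 kΩ.
V_A = 16.5 × 1.309/3.409 = 6.336 V.
Branch current I = V_A/R1 = 6.336/56.1 = 0.1129 mA.

I ≈ 0.113 mA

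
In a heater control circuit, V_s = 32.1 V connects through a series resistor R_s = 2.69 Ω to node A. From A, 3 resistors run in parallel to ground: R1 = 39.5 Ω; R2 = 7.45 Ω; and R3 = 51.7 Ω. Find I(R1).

Combine the parallel branches: R_p = (1/39.5 + 1/7.45 + 1/51.7)⁻¹ = 5.590 Ω.
V_A = 32.1 × 5.590/8.280 = 21.67 V.
Branch current I = V_A/R1 = 21.67/39.5 = 0.5486 A.
(Equivalently: I_total = 3.877 A, then current-divider fraction G_k/ΣG = 0.1415.)

I ≈ 0.549 A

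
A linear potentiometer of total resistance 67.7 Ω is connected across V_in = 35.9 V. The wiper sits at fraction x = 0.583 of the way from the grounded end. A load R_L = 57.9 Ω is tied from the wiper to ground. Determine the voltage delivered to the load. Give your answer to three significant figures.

V_out ≈ 16.3 V

Lower segment x·R_p = 39.47 Ω; upper segment (1−x)·R_p = 28.23 Ω.
R_L loads the lower segment: effective lower R = 23.47 Ω.
Loaded-divider output: V_out = 35.9 × 0.4540 = 16.30 V.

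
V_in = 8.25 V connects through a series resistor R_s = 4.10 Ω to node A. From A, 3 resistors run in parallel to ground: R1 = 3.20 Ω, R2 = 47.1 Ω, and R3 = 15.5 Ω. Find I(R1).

Equivalent of the parallel group: R_p = 2.511 Ω.
V_A = 8.25 × 2.511/6.611 = 3.134 V.
I(R1) = V_A / R1 = 3.134/3.20 = 0.9792 A.
(Check via current divider: I_total = 1.248 A; share G_k/ΣG = 0.7847 → same result.)

I ≈ 0.979 A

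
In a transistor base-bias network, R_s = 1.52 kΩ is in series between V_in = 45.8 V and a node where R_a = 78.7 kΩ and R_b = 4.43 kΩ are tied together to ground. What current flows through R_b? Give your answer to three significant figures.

I ≈ 7.59 mA

Parallel bank: R_p = 1/(1/78.7 + 1/4.43) = 4.194 kΩ.
V_A by voltage divider: V_A = 45.8 × 4.194/(1.52 + 4.194) = 33.62 V.
Branch current I = V_A/R_b = 33.62/4.43 = 7.588 mA.
(Check via current divider: I_total = 8.016 mA; share G_k/ΣG = 0.9467 → same result.)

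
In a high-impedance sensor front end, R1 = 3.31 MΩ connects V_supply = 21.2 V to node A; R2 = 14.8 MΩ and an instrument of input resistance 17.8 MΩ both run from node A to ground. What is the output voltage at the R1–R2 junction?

V_out ≈ 15.0 V

The load sits in parallel with R2, giving an effective lower resistance R2' = R2·R_L/(R2+R_L) = 8.081 MΩ.
Then V_out = V_supply · R2'/(R1 + R2') = 21.2 × 8.081/11.39 = 15.04 V.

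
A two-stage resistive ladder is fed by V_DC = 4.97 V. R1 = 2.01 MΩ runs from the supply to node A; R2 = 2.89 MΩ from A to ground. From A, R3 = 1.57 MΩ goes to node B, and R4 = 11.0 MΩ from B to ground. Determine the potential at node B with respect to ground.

The second stage (R3 + R4 = 12.57 MΩ) loads node A in parallel with R2.
Effective lower resistance at A: R2 ‖ 12.57 = 2.350 MΩ.
V_A = 4.97 × 2.350/(2.01 + 2.350) = 2.679 V.
Stage 2 is unloaded, so V_B = V_A · R4/(R3+R4) = 2.679 × 11.0/12.57 = 2.344 V.

V_B ≈ 2.34 V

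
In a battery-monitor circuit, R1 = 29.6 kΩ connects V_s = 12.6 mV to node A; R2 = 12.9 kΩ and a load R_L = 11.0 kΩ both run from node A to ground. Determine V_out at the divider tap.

First combine the lower leg with the load: R2 ‖ R_L = 5.937 kΩ.
Now apply the divider: V_out = 12.6 × 0.1671 = 2.105 mV.

V_out ≈ 2.11 mV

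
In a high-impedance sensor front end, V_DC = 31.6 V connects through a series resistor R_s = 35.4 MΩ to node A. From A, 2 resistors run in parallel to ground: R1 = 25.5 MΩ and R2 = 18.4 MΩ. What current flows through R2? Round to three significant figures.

Combine the parallel branches: R_p = (1/25.5 + 1/18.4)⁻¹ = 10.69 MΩ.
V_A by voltage divider: V_A = 31.6 × 10.69/(35.4 + 10.69) = 7.328 V.
I(R2) = V_A / R2 = 7.328/18.4 = 0.3983 µA.

I ≈ 0.398 µA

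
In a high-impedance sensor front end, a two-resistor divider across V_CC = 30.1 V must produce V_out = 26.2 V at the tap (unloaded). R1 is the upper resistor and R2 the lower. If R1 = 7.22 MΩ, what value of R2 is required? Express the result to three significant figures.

R2 ≈ 48.5 MΩ

The divider ratio is R2/(R1+R2) = 26.2/30.1 = 0.8704.
So R2 = R1 · V_out/(V_CC − V_out) = 7.22 × 26.2/(30.1 − 26.2) = 7.22 × 6.718 = 48.50 MΩ.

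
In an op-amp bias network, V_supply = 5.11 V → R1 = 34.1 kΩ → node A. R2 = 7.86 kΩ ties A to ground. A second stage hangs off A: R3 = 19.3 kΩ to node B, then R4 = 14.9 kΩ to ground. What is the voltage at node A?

Looking into the second stage from A: R3 + R4 = 34.20 kΩ appears in parallel with R2.
Effective lower resistance at A: R2 ‖ 34.20 = 6.391 kΩ.
V_A = 5.11 × 6.391/(34.1 + 6.391) = 0.8066 V.

V_A ≈ 0.807 V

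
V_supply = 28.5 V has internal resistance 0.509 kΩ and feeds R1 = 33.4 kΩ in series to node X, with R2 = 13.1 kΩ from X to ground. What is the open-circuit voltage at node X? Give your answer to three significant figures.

V_th ≈ 7.94 V

R1' = 0.509 + 33.4 = 33.91 kΩ (source resistance + R1).
V_th is the unloaded tap voltage: V_supply · R2/(R1'+R2) = 28.5 × 0.2787 = 7.942 V.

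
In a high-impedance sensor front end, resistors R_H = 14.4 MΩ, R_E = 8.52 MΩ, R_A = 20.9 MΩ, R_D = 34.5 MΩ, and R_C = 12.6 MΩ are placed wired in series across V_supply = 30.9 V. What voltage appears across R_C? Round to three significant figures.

Total series resistance ΣR = 14.4 + 8.52 + 20.9 + 34.5 + 12.6 = 90.92 MΩ.
Voltage divider: V = V_supply · (12.60 / 90.92) = 30.9 × 0.1386 = 4.282 V.

V ≈ 4.28 V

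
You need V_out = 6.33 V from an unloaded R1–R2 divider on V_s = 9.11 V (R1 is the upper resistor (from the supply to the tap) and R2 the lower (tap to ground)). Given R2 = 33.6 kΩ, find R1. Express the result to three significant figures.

V_out/V_s = R2/(R1+R2) = 0.6948.
Rearranging, R1 = R2·(1−k)/k = 33.6 × 0.4392 = 14.76 kΩ.

R1 ≈ 14.8 kΩ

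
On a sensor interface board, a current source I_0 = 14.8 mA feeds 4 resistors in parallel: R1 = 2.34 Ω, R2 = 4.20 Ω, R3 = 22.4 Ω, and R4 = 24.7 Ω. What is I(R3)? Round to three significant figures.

I ≈ 0.880 mA

ΣG = 1/2.34 + 1/4.20 + 1/22.4 + 1/24.7 = 0.7506.
By the current-divider rule, I = I_0 · G_k/ΣG = 14.8 × 0.05948 = 0.8803 mA.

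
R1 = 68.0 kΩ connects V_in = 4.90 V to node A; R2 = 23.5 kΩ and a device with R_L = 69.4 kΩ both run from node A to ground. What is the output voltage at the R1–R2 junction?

The load sits in parallel with R2, giving an effective lower resistance R2' = R2·R_L/(R2+R_L) = 17.56 kΩ.
Now apply the divider: V_out = 4.90 × 0.2052 = 1.005 V.
(Unloaded it would be 1.26 V; the load pulls it down.)

V_out ≈ 1.01 V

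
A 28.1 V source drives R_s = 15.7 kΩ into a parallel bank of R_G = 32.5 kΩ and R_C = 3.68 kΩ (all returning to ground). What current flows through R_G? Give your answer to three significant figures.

I ≈ 0.150 mA

Combine the parallel branches: R_p = (1/32.5 + 1/3.68)⁻¹ = 3.306 kΩ.
V_A = 28.1 × 3.306/19.01 = 4.887 V.
Branch current I = V_A/R_G = 4.887/32.5 = 0.1504 mA.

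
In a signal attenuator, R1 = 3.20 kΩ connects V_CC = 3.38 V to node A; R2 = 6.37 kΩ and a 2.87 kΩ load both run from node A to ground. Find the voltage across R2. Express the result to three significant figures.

V_out ≈ 1.29 V

R2 ‖ R_L = (6.37 × 2.87)/(6.37 + 2.87) = 1.979 kΩ.
Then V_out = V_CC · R2'/(R1 + R2') = 3.38 × 1.979/5.179 = 1.291 V.
(Unloaded it would be 2.25 V; the load pulls it down.)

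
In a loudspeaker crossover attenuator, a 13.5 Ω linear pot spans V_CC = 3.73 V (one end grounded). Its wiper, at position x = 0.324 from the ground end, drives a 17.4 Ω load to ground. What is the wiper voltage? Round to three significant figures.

V_out ≈ 1.03 V

Lower segment x·R_p = 4.374 Ω; upper segment (1−x)·R_p = 9.126 Ω.
R_L loads the lower segment: effective lower R = 3.495 Ω.
Loaded-divider output: V_out = 3.73 × 0.2769 = 1.033 V.
(Unloaded: V_out = x·V_CC = 1.21 V.)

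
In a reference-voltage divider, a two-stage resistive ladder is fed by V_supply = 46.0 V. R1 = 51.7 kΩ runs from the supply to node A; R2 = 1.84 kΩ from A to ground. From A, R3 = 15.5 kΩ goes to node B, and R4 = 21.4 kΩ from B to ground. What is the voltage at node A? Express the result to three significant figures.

Looking into the second stage from A: R3 + R4 = 36.90 kΩ appears in parallel with R2.
R2 ‖ (R3+R4) = 1.753 kΩ.
So V_A = 46.0 × 0.03279 = 1.508 V.

V_A ≈ 1.51 V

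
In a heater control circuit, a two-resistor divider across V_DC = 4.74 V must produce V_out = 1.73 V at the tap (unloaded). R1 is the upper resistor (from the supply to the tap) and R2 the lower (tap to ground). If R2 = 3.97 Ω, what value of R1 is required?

Required fraction k = V_out/V_DC = 0.3650.
So R1 = R2 · (V_DC/V_out − 1) = 3.97 × (4.74/1.73 − 1) = 3.97 × 1.740 = 6.907 Ω.

R1 ≈ 6.91 Ω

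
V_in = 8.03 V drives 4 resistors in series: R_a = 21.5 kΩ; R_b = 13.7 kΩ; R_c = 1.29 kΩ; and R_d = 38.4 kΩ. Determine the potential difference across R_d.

V ≈ 4.12 V

Series total: ΣR = 21.5 + 13.7 + 1.29 + 38.4 = 74.89 kΩ.
By the voltage-divider rule, V = 8.03 × 38.40/74.89 = 4.117 V.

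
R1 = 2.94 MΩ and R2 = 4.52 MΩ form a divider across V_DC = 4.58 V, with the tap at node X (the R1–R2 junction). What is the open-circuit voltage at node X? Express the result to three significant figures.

V_th ≈ 2.78 V

Open-circuit (no load on X): V_th = V_DC · R2/(R1 + R2) = 4.58 × 4.52/(2.940 + 4.52) = 2.775 V.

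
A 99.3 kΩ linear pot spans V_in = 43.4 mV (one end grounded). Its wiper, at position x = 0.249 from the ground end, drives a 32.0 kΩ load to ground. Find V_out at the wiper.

Split the track: R_lower = x·R_p = 24.73 kΩ, R_upper = (1−x)·R_p = 74.57 kΩ.
R_L loads the lower segment: effective lower R = 13.95 kΩ.
Then V_out = V_in · 13.95/(74.57 + 13.95) = 6.838 mV.
(Unloaded: V_out = x·V_in = 10.8 mV.)

V_out ≈ 6.84 mV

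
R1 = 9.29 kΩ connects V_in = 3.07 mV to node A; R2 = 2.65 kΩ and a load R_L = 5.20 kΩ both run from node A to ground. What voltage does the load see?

The load sits in parallel with R2, giving an effective lower resistance R2' = R2·R_L/(R2+R_L) = 1.755 kΩ.
Now apply the divider: V_out = 3.07 × 0.1589 = 0.4879 mV.
(Unloaded it would be 0.681 mV; the load pulls it down.)

V_out ≈ 0.488 mV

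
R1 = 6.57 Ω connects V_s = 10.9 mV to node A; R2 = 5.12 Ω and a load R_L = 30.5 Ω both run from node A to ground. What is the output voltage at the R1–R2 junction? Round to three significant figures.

V_out ≈ 4.36 mV

R2 ‖ R_L = (5.12 × 30.5)/(5.12 + 30.5) = 4.384 Ω.
Now apply the divider: V_out = 10.9 × 0.4002 = 4.362 mV.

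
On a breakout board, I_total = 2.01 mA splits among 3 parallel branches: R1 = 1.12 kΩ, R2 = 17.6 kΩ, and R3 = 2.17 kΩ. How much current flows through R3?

I ≈ 0.657 mA

ΣG = 1/1.12 + 1/17.6 + 1/2.17 = 1.411.
Current divider: I(R3) = I_total · G_k/ΣG = 2.01 × (0.4608/1.411) = 2.01 × 0.3267 = 0.6567 mA.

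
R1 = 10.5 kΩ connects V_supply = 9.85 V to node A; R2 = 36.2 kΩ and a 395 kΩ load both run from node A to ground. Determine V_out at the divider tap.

V_out ≈ 7.48 V

First combine the lower leg with the load: R2 ‖ R_L = 33.16 kΩ.
Voltage divider with the loaded lower leg: V_out = 9.85 × 33.16/(10.5 + 33.16) = 9.85 × 0.7595 = 7.481 V.
(Unloaded it would be 7.64 V; the load pulls it down.)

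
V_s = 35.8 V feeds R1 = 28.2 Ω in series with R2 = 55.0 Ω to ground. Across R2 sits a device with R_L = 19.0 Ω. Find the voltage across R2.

V_out ≈ 11.9 V

The load sits in parallel with R2, giving an effective lower resistance R2' = R2·R_L/(R2+R_L) = 14.12 Ω.
Now apply the divider: V_out = 35.8 × 0.3337 = 11.95 V.
(Unloaded it would be 23.7 V; the load pulls it down.)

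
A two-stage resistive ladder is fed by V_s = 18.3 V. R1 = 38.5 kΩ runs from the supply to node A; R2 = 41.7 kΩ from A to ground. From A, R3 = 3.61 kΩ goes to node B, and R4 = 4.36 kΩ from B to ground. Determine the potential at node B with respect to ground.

V_B ≈ 1.48 V

Looking into the second stage from A: R3 + R4 = 7.970 kΩ appears in parallel with R2.
R2 ‖ (R3+R4) = 6.691 kΩ.
V_A = 18.3 × 6.691/(38.5 + 6.691) = 2.710 V.
V_B = V_A × 0.5471 = 1.482 V.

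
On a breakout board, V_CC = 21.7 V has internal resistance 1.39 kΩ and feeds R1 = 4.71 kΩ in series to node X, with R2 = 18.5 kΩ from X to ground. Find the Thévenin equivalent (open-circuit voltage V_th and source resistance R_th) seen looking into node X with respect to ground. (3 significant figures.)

V_th ≈ 16.3 V, R_th ≈ 4.59 kΩ

R1' = 1.39 + 4.71 = 6.100 kΩ (source resistance + R1).
With X open, the divider is unloaded: V_th = 21.7 × 18.5/24.60 = 16.32 V.
Zeroing V_CC shorts the top of R1' to ground, so R_th = R1' ‖ R2 = 4.587 kΩ.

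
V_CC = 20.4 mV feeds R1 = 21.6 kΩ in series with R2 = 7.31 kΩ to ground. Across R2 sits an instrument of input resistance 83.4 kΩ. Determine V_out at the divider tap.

V_out ≈ 4.84 mV

First combine the lower leg with the load: R2 ‖ R_L = 6.721 kΩ.
Then V_out = V_CC · R2'/(R1 + R2') = 20.4 × 6.721/28.32 = 4.841 mV.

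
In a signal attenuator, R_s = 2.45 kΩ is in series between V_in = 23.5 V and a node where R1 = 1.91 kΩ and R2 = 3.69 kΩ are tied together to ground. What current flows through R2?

Combine the parallel branches: R_p = (1/1.91 + 1/3.69)⁻¹ = 1.259 kΩ.
V_A by voltage divider: V_A = 23.5 × 1.259/(2.45 + 1.259) = 7.975 V.
I(R2) = V_A / R2 = 7.975/3.69 = 2.161 mA.

I ≈ 2.16 mA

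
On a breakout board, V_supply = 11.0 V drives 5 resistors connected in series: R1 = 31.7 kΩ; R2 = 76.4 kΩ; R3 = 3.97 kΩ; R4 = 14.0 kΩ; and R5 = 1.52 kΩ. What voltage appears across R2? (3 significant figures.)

V ≈ 6.59 V

ΣR = 31.7 + 76.4 + 3.97 + 14.0 + 1.52 = 127.6 kΩ.
Voltage divider: V = V_supply · (76.40 / 127.6) = 11.0 × 0.5988 = 6.587 V.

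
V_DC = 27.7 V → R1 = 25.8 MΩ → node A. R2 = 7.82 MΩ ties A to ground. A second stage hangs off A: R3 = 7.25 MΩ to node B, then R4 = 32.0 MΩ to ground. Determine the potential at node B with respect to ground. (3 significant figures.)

Looking into the second stage from A: R3 + R4 = 39.25 MΩ appears in parallel with R2.
Effective lower resistance at A: R2 ‖ 39.25 = 6.521 MΩ.
So V_A = 27.7 × 0.2018 = 5.589 V.
Stage 2 is unloaded, so V_B = V_A · R4/(R3+R4) = 5.589 × 32.0/39.25 = 4.556 V.

V_B ≈ 4.56 V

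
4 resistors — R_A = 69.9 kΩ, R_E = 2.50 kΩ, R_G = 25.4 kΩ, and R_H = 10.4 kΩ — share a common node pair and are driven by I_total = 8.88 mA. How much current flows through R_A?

I ≈ 0.231 mA

ΣG = 1/69.9 + 1/2.50 + 1/25.4 + 1/10.4 = 0.5498.
By the current-divider rule, I = I_total · G_k/ΣG = 8.88 × 0.02602 = 0.2311 mA.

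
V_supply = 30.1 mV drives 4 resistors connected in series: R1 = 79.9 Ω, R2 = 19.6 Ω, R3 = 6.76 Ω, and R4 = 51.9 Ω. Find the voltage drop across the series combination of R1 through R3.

V ≈ 20.2 mV

Series total: ΣR = 79.9 + 19.6 + 6.76 + 51.9 = 158.2 Ω.
R_{R1..R3} = 79.9 + 19.6 + 6.76 = 106.3 Ω.
By the voltage-divider rule, V = 30.1 × 106.3/158.2 = 20.22 mV.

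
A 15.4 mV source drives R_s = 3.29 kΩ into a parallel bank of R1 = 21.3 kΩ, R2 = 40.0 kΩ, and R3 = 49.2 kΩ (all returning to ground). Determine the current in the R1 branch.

Combine the parallel branches: R_p = (1/21.3 + 1/40.0 + 1/49.2)⁻¹ = 10.84 kΩ.
Node voltage V_A = V_DC · R_p/(R_s + R_p) = 15.4 × 0.7671 = 11.81 mV.
I(R1) = V_A / R1 = 11.81/21.3 = 0.5546 µA.
(Check via current divider: I_total = 1.090 µA; share G_k/ΣG = 0.5088 → same result.)

I ≈ 0.555 µA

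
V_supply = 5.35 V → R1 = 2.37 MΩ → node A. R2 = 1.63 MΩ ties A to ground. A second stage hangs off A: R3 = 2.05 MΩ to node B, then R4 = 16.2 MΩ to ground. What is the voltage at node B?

V_B ≈ 1.84 V

The second stage (R3 + R4 = 18.25 MΩ) loads node A in parallel with R2.
Effective lower resistance at A: R2 ‖ 18.25 = 1.496 MΩ.
First divider: V_A = V_supply · 1.496/(2.37 + 1.496) = 2.071 V.
Stage 2 is unloaded, so V_B = V_A · R4/(R3+R4) = 2.071 × 16.2/18.25 = 1.838 V.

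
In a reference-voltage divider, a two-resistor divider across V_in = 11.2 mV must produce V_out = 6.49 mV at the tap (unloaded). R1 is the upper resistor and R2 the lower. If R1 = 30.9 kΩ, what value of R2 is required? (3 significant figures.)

The divider ratio is R2/(R1+R2) = 6.49/11.2 = 0.5795.
Rearranging, R2 = R1·k/(1−k) = 30.9 × 1.378 = 42.58 kΩ.

R2 ≈ 42.6 kΩ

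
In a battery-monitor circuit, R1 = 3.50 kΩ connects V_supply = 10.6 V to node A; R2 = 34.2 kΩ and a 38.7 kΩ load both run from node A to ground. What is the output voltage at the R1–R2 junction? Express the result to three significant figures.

V_out ≈ 8.89 V

R2 ‖ R_L = (34.2 × 38.7)/(34.2 + 38.7) = 18.16 kΩ.
Now apply the divider: V_out = 10.6 × 0.8384 = 8.887 V.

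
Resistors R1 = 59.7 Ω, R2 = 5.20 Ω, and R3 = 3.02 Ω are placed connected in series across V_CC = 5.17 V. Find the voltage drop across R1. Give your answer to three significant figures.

ΣR = 59.7 + 5.20 + 3.02 = 67.92 Ω.
By the voltage-divider rule, V = 5.17 × 59.70/67.92 = 4.544 V.

V ≈ 4.54 V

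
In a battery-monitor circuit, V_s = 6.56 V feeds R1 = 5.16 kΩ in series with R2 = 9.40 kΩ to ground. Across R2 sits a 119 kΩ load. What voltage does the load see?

V_out ≈ 4.12 V

The load sits in parallel with R2, giving an effective lower resistance R2' = R2·R_L/(R2+R_L) = 8.712 kΩ.
Then V_out = V_s · R2'/(R1 + R2') = 6.56 × 8.712/13.87 = 4.120 V.
(Unloaded it would be 4.24 V; the load pulls it down.)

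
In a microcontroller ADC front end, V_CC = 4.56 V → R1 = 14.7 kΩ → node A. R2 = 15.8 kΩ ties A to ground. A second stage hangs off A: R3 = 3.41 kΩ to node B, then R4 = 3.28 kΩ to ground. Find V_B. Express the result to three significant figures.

V_B ≈ 0.542 V

The second stage (R3 + R4 = 6.690 kΩ) loads node A in parallel with R2.
Effective lower resistance at A: R2 ‖ 6.690 = 4.700 kΩ.
V_A = 4.56 × 4.700/(14.7 + 4.700) = 1.105 V.
Then the unloaded second divider: V_B = V_A × R4/(R3+R4) = 1.105 × 0.4903 = 0.5416 V.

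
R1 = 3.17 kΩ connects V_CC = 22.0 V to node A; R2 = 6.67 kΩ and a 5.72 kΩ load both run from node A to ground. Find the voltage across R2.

The load sits in parallel with R2, giving an effective lower resistance R2' = R2·R_L/(R2+R_L) = 3.079 kΩ.
Then V_out = V_CC · R2'/(R1 + R2') = 22.0 × 3.079/6.249 = 10.84 V.

V_out ≈ 10.8 V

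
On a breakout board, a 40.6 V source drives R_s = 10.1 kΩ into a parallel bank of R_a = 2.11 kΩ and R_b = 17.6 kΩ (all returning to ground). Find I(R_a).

I ≈ 3.03 mA

Parallel bank: R_p = 1/(1/2.11 + 1/17.6) = 1.884 kΩ.
V_A by voltage divider: V_A = 40.6 × 1.884/(10.1 + 1.884) = 6.383 V.
Branch current I = V_A/R_a = 6.383/2.11 = 3.025 mA.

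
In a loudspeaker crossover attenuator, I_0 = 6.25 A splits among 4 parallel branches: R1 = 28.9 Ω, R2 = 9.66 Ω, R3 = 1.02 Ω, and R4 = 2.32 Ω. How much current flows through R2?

Conductances: ΣG = 1/28.9 + 1/9.66 + 1/1.02 + 1/2.32 = 1.550 (1/Ω).
By the current-divider rule, I = I_0 · G_k/ΣG = 6.25 × 0.06681 = 0.4175 A.

I ≈ 0.418 A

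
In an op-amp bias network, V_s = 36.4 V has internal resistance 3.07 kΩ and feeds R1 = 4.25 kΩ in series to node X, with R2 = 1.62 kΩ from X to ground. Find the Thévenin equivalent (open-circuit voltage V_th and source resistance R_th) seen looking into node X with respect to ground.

R1' = 3.07 + 4.25 = 7.320 kΩ (source resistance + R1).
Open-circuit (no load on X): V_th = V_s · R2/(R1' + R2) = 36.4 × 1.62/(7.320 + 1.62) = 6.596 V.
Looking into X with the source shorted: R_th = R1'·R2/(R1'+R2) = 7.320 × 1.62/8.940 = 1.326 kΩ.

V_th ≈ 6.60 V, R_th ≈ 1.33 kΩ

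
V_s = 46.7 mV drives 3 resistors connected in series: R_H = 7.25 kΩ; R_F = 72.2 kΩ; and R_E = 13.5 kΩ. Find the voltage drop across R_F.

V ≈ 36.3 mV

Total series resistance ΣR = 7.25 + 72.2 + 13.5 = 92.95 kΩ.
Voltage divider: V = V_s · (72.20 / 92.95) = 46.7 × 0.7768 = 36.27 mV.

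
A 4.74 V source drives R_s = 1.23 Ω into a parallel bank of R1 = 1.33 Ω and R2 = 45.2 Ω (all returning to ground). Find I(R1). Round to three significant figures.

I ≈ 1.83 A

Equivalent of the parallel group: R_p = 1.292 Ω.
Node voltage V_A = V_CC · R_p/(R_s + R_p) = 4.74 × 0.5123 = 2.428 V.
Branch current I = V_A/R1 = 2.428/1.33 = 1.826 A.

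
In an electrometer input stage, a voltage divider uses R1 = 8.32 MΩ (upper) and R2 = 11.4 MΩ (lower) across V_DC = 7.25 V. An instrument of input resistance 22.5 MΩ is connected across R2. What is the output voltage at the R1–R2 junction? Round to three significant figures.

First combine the lower leg with the load: R2 ‖ R_L = 7.566 MΩ.
Now apply the divider: V_out = 7.25 × 0.4763 = 3.453 V.

V_out ≈ 3.45 V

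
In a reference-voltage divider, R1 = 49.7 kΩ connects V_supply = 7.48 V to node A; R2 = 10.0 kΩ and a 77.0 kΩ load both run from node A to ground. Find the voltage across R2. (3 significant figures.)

V_out ≈ 1.13 V

The load sits in parallel with R2, giving an effective lower resistance R2' = R2·R_L/(R2+R_L) = 8.851 kΩ.
Then V_out = V_supply · R2'/(R1 + R2') = 7.48 × 8.851/58.55 = 1.131 V.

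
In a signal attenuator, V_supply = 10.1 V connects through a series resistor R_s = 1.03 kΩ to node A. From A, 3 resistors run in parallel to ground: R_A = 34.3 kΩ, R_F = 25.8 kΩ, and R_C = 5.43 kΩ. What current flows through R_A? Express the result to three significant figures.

I ≈ 0.234 mA

Combine the parallel branches: R_p = (1/34.3 + 1/25.8 + 1/5.43)⁻¹ = 3.967 kΩ.
Node voltage V_A = V_supply · R_p/(R_s + R_p) = 10.1 × 0.7939 = 8.018 V.
Branch current I = V_A/R_A = 8.018/34.3 = 0.2338 mA.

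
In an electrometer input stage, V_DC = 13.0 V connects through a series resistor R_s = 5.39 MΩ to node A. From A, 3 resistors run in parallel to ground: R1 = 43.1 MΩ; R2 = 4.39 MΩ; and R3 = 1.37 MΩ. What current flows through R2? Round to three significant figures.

Equivalent of the parallel group: R_p = 1.019 MΩ.
V_A = 13.0 × 1.019/6.409 = 2.068 V.
I(R2) = V_A / R2 = 2.068/4.39 = 0.4710 µA.

I ≈ 0.471 µA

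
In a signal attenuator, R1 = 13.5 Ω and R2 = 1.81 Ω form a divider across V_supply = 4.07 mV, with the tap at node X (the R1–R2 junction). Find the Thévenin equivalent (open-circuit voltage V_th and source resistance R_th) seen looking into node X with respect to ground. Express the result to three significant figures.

V_th is the unloaded tap voltage: V_supply · R2/(R1+R2) = 4.07 × 0.1182 = 0.4812 mV.
Zeroing V_supply shorts the top of R1 to ground, so R_th = R1 ‖ R2 = 1.596 Ω.

V_th ≈ 0.481 mV, R_th ≈ 1.60 Ω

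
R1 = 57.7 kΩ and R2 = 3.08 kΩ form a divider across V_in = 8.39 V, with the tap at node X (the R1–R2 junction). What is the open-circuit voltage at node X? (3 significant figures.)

V_th ≈ 0.425 V

V_th is the unloaded tap voltage: V_in · R2/(R1+R2) = 8.39 × 0.05067 = 0.4252 V.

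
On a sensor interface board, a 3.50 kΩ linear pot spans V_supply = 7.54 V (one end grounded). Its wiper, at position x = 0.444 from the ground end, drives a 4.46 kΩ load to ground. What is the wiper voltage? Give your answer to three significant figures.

Lower segment x·R_p = 1.554 kΩ; upper segment (1−x)·R_p = 1.946 kΩ.
Lower segment in parallel with the load: 1.554 ‖ 4.46 = 1.152 kΩ.
Loaded-divider output: V_out = 7.54 × 0.3719 = 2.804 V.
(Unloaded: V_out = x·V_supply = 3.35 V.)

V_out ≈ 2.80 V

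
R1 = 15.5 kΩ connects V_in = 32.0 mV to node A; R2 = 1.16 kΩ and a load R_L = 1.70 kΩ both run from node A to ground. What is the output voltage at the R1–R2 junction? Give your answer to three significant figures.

V_out ≈ 1.36 mV

R2 ‖ R_L = (1.16 × 1.70)/(1.16 + 1.70) = 0.6895 kΩ.
Now apply the divider: V_out = 32.0 × 0.04259 = 1.363 mV.
(Unloaded it would be 2.23 mV; the load pulls it down.)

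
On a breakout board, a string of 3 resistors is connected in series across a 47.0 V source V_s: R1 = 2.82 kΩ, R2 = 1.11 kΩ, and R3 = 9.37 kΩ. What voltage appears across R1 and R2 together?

Total series resistance ΣR = 2.82 + 1.11 + 9.37 = 13.30 kΩ.
R_{R1..R2} = 2.82 + 1.11 = 3.930 kΩ.
V = V_s · R/ΣR = 47.0 × 0.2955 = 13.89 V.

V ≈ 13.9 V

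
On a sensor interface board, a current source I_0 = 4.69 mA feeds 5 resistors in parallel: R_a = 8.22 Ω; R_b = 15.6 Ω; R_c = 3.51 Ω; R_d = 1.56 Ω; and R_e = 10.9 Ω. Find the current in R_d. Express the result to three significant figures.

I ≈ 2.50 mA

Total conductance ΣG = 1/8.22 + 1/15.6 + 1/3.51 + 1/1.56 + 1/10.9 = 1.203 (units of 1/Ω).
R_d takes the fraction G_k/ΣG = 0.6410/1.203 = 0.5327, so I = 4.69 × 0.5327 = 2.498 mA.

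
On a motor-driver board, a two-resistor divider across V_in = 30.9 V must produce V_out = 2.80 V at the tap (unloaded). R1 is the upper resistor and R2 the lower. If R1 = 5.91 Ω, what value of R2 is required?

V_out/V_in = R2/(R1+R2) = 0.09061.
Rearranging, R2 = R1·k/(1−k) = 5.91 × 0.09964 = 0.5889 Ω.

R2 ≈ 0.589 Ω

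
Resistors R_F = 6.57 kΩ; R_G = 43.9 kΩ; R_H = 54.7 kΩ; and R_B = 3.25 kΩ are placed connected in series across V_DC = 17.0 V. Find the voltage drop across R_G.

V ≈ 6.88 V

Total series resistance ΣR = 6.57 + 43.9 + 54.7 + 3.25 = 108.4 kΩ.
V = V_DC · R/ΣR = 17.0 × 0.4049 = 6.883 V.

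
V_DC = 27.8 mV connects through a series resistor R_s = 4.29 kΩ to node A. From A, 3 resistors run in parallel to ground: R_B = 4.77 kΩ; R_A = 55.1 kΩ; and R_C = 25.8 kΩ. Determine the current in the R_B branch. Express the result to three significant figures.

Parallel bank: R_p = 1/(1/4.77 + 1/55.1 + 1/25.8) = 3.752 kΩ.
V_A by voltage divider: V_A = 27.8 × 3.752/(4.29 + 3.752) = 12.97 mV.
I(R_B) = V_A / R_B = 12.97/4.77 = 2.719 µA.

I ≈ 2.72 µA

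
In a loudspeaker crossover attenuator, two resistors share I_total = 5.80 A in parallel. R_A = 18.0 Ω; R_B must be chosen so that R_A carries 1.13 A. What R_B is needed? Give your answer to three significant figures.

The fraction through R_A equals R_B/(R_A+R_B).
1.13/5.80 = R_B/(R_A + R_B) → R_B = R_A · (0.1948)/(1 − 0.1948) = 18.0 × 0.2420 = 4.355 Ω.

R_B ≈ 4.36 Ω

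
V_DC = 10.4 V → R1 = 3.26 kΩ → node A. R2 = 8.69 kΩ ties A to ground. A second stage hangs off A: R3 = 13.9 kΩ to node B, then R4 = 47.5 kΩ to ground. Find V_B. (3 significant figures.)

Node A sees R2 in parallel with the series input of stage 2, R3 + R4 = 61.40 kΩ.
Effective lower resistance at A: R2 ‖ 61.40 = 7.613 kΩ.
First divider: V_A = V_DC · 7.613/(3.26 + 7.613) = 7.282 V.
Then the unloaded second divider: V_B = V_A × R4/(R3+R4) = 7.282 × 0.7736 = 5.633 V.

V_B ≈ 5.63 V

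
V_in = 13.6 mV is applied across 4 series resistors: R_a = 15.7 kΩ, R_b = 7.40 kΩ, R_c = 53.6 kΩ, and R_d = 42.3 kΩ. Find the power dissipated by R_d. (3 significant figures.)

Series current I = V_in/ΣR = 13.6/119.0 = 0.1143 µA.
V(R_d) = I·R = 4.834 mV; P = V·I = 4.834 × 0.1143 = 0.5525 nW.

P ≈ 0.552 nW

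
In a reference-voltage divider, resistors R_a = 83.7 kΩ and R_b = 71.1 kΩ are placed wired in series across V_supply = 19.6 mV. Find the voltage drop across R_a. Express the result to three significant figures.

Series total: ΣR = 83.7 + 71.1 = 154.8 kΩ.
By the voltage-divider rule, V = 19.6 × 83.70/154.8 = 10.60 mV.

V ≈ 10.6 mV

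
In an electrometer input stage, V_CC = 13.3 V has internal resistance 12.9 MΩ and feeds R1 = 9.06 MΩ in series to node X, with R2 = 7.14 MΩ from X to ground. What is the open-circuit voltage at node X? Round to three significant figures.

R1' = 12.9 + 9.06 = 21.96 MΩ (source resistance + R1).
V_th is the unloaded tap voltage: V_CC · R2/(R1'+R2) = 13.3 × 0.2454 = 3.263 V.

V_th ≈ 3.26 V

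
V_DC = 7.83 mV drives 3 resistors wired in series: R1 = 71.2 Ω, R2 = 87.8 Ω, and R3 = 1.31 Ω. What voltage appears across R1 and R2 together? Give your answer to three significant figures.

ΣR = 71.2 + 87.8 + 1.31 = 160.3 Ω.
R_{R1..R2} = 71.2 + 87.8 = 159.0 Ω.
By the voltage-divider rule, V = 7.83 × 159.0/160.3 = 7.766 mV.

V ≈ 7.77 mV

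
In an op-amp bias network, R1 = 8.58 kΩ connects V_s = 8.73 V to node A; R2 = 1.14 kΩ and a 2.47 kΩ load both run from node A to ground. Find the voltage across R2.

The load sits in parallel with R2, giving an effective lower resistance R2' = R2·R_L/(R2+R_L) = 0.7800 kΩ.
Now apply the divider: V_out = 8.73 × 0.08333 = 0.7275 V.

V_out ≈ 0.727 V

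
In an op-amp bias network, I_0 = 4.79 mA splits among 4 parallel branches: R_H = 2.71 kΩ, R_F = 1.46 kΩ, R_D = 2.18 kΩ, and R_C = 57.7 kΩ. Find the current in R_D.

I ≈ 1.44 mA

ΣG = 1/2.71 + 1/1.46 + 1/2.18 + 1/57.7 = 1.530.
By the current-divider rule, I = I_0 · G_k/ΣG = 4.79 × 0.2998 = 1.436 mA.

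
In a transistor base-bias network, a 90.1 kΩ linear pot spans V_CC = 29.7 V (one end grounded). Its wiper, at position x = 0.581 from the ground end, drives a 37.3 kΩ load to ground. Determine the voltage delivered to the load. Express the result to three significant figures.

Split the track: R_lower = x·R_p = 52.35 kΩ, R_upper = (1−x)·R_p = 37.75 kΩ.
(x·R_p) ‖ R_L = 21.78 kΩ.
V_out = 29.7 × 21.78/(37.75 + 21.78) = 10.87 V.

V_out ≈ 10.9 V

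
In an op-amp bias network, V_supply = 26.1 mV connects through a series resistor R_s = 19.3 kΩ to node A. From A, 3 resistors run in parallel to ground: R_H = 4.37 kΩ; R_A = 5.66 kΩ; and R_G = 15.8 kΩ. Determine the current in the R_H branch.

Parallel bank: R_p = 1/(1/4.37 + 1/5.66 + 1/15.8) = 2.133 kΩ.
Node voltage V_A = V_supply · R_p/(R_s + R_p) = 26.1 × 0.09952 = 2.598 mV.
Branch current I = V_A/R_H = 2.598/4.37 = 0.5944 µA.

I ≈ 0.594 µA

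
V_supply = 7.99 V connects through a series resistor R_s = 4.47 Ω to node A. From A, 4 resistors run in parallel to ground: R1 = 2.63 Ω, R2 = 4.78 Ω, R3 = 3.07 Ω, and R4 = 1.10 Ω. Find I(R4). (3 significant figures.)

Parallel bank: R_p = 1/(1/2.63 + 1/4.78 + 1/3.07 + 1/1.10) = 0.5482 Ω.
Node voltage V_A = V_supply · R_p/(R_s + R_p) = 7.99 × 0.1092 = 0.8728 V.
I(R4) = V_A / R4 = 0.8728/1.10 = 0.7935 A.

I ≈ 0.793 A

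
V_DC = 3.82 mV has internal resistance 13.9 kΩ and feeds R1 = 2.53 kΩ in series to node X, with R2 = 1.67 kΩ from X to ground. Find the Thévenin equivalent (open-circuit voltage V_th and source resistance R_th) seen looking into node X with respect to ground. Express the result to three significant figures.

R1' = 13.9 + 2.53 = 16.43 kΩ (source resistance + R1).
Open-circuit (no load on X): V_th = V_DC · R2/(R1' + R2) = 3.82 × 1.67/(16.43 + 1.67) = 0.3525 mV.
With V_DC suppressed (replaced by a short), R_th = R1' ‖ R2 = (16.43 × 1.67)/(16.43 + 1.67) = 1.516 kΩ.

V_th ≈ 0.352 mV, R_th ≈ 1.52 kΩ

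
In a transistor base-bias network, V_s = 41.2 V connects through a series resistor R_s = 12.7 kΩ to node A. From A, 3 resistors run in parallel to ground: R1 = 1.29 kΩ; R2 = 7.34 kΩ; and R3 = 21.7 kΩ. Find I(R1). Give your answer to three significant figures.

I ≈ 2.43 mA

Combine the parallel branches: R_p = (1/1.29 + 1/7.34 + 1/21.7)⁻¹ = 1.044 kΩ.
Node voltage V_A = V_s · R_p/(R_s + R_p) = 41.2 × 0.07599 = 3.131 V.
I(R1) = V_A / R1 = 3.131/1.29 = 2.427 mA.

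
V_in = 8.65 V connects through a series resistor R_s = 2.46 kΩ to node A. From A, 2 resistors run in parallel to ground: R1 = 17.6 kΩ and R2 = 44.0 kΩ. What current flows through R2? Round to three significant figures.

I ≈ 0.164 mA

Equivalent of the parallel group: R_p = 12.57 kΩ.
V_A by voltage divider: V_A = 8.65 × 12.57/(2.46 + 12.57) = 7.234 V.
Branch current I = V_A/R2 = 7.234/44.0 = 0.1644 mA.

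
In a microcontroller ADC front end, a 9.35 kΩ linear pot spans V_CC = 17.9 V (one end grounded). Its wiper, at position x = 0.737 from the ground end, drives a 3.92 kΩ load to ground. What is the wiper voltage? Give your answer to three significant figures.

Lower segment x·R_p = 6.891 kΩ; upper segment (1−x)·R_p = 2.459 kΩ.
(x·R_p) ‖ R_L = 2.499 kΩ.
V_out = 17.9 × 2.499/(2.459 + 2.499) = 9.021 V.

V_out ≈ 9.02 V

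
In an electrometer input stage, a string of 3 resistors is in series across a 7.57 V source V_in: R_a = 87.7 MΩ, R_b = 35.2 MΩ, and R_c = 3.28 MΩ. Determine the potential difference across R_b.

V ≈ 2.11 V

ΣR = 87.7 + 35.2 + 3.28 = 126.2 MΩ.
V = V_in · R/ΣR = 7.57 × 0.2790 = 2.112 V.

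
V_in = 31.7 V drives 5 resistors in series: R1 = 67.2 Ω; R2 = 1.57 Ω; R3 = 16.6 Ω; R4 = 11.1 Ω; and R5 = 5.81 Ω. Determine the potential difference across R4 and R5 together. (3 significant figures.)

Total series resistance ΣR = 67.2 + 1.57 + 16.6 + 11.1 + 5.81 = 102.3 Ω.
R_{R4..R5} = 11.1 + 5.81 = 16.91 Ω.
V = V_in · R/ΣR = 31.7 × 0.1653 = 5.241 V.

V ≈ 5.24 V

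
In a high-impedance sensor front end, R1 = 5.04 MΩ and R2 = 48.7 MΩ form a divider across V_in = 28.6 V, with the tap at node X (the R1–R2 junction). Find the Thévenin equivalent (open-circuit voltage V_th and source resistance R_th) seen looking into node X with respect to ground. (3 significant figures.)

Open-circuit (no load on X): V_th = V_in · R2/(R1 + R2) = 28.6 × 48.7/(5.040 + 48.7) = 25.92 V.
With V_in suppressed (replaced by a short), R_th = R1 ‖ R2 = (5.040 × 48.7)/(5.040 + 48.7) = 4.567 MΩ.

V_th ≈ 25.9 V, R_th ≈ 4.57 MΩ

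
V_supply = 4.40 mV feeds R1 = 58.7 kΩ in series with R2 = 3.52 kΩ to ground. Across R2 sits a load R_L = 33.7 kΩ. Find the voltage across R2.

R2 ‖ R_L = (3.52 × 33.7)/(3.52 + 33.7) = 3.187 kΩ.
Then V_out = V_supply · R2'/(R1 + R2') = 4.40 × 3.187/61.89 = 0.2266 mV.

V_out ≈ 0.227 mV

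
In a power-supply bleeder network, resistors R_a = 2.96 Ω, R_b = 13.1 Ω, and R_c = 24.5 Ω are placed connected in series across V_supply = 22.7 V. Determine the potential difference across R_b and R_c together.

ΣR = 2.96 + 13.1 + 24.5 = 40.56 Ω.
R_{R_b..R_c} = 13.1 + 24.5 = 37.60 Ω.
By the voltage-divider rule, V = 22.7 × 37.60/40.56 = 21.04 V.

V ≈ 21.0 V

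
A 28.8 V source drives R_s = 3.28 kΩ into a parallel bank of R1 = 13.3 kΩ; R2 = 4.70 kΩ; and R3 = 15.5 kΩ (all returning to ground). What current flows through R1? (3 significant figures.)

I ≈ 1.00 mA

Parallel bank: R_p = 1/(1/13.3 + 1/4.70 + 1/15.5) = 2.837 kΩ.
V_A by voltage divider: V_A = 28.8 × 2.837/(3.28 + 2.837) = 13.36 V.
I(R1) = V_A / R1 = 13.36/13.3 = 1.004 mA.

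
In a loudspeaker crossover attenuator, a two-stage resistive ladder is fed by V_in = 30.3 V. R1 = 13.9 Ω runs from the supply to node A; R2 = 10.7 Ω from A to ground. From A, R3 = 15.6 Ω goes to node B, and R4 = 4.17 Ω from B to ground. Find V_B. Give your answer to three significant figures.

V_B ≈ 2.13 V

The second stage (R3 + R4 = 19.77 Ω) loads node A in parallel with R2.
Effective lower resistance at A: R2 ‖ 19.77 = 6.943 Ω.
First divider: V_A = V_in · 6.943/(13.9 + 6.943) = 10.09 V.
V_B = V_A × 0.2109 = 2.129 V.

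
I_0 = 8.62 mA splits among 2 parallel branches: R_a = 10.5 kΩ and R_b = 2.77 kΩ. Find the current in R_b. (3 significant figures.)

I ≈ 6.82 mA

Two-branch current divider: I_k = I_0 · R_other/(R_1 + R_2).
I(R_b) = 8.62 × 10.5/(10.5 + 2.77) = 8.62 × 0.7913 = 6.821 mA.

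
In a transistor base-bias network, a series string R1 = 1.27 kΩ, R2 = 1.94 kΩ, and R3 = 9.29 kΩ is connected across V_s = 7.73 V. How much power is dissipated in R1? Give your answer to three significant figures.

The common current is I = 7.73/12.50 = 0.6184 mA.
V(R1) = I·R = 0.7854 V; P = V·I = 0.7854 × 0.6184 = 0.4857 mW.

P ≈ 0.486 mW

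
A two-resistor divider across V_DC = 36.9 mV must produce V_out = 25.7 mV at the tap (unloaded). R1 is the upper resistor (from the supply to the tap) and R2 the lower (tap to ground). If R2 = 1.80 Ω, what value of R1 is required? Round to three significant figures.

The divider ratio is R2/(R1+R2) = 25.7/36.9 = 0.6965.
R1 = R2·(1/k − 1) = 1.80 × 0.4358 = 0.7844 Ω.

R1 ≈ 0.784 Ω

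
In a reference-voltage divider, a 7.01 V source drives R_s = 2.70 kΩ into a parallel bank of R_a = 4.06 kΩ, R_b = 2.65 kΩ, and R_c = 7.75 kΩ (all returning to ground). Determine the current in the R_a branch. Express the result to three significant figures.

I ≈ 0.569 mA

Parallel bank: R_p = 1/(1/4.06 + 1/2.65 + 1/7.75) = 1.329 kΩ.
V_A by voltage divider: V_A = 7.01 × 1.329/(2.70 + 1.329) = 2.312 V.
Branch current I = V_A/R_a = 2.312/4.06 = 0.5694 mA.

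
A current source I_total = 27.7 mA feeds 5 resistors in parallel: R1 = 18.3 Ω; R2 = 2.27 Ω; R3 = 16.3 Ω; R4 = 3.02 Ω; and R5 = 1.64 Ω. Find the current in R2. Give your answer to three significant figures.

ΣG = 1/18.3 + 1/2.27 + 1/16.3 + 1/3.02 + 1/1.64 = 1.497.
R2 takes the fraction G_k/ΣG = 0.4405/1.497 = 0.2942, so I = 27.7 × 0.2942 = 8.149 mA.

I ≈ 8.15 mA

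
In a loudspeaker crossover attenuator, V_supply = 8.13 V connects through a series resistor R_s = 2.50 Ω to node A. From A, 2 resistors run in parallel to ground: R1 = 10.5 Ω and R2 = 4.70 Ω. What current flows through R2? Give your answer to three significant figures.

Parallel bank: R_p = 1/(1/10.5 + 1/4.70) = 3.247 Ω.
V_A by voltage divider: V_A = 8.13 × 3.247/(2.50 + 3.247) = 4.593 V.
Branch current I = V_A/R2 = 4.593/4.70 = 0.9773 A.

I ≈ 0.977 A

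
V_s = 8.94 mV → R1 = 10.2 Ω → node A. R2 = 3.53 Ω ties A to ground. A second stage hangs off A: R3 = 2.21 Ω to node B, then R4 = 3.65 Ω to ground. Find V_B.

Node A sees R2 in parallel with the series input of stage 2, R3 + R4 = 5.860 Ω.
Effective lower resistance at A: R2 ‖ 5.860 = 2.203 Ω.
V_A = 8.94 × 2.203/(10.2 + 2.203) = 1.588 mV.
Stage 2 is unloaded, so V_B = V_A · R4/(R3+R4) = 1.588 × 3.65/5.860 = 0.9890 mV.

V_B ≈ 0.989 mV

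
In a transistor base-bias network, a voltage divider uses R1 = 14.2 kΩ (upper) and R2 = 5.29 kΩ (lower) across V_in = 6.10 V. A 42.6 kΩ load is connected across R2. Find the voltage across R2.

R2 ‖ R_L = (5.29 × 42.6)/(5.29 + 42.6) = 4.706 kΩ.
Voltage divider with the loaded lower leg: V_out = 6.10 × 4.706/(14.2 + 4.706) = 6.10 × 0.2489 = 1.518 V.

V_out ≈ 1.52 V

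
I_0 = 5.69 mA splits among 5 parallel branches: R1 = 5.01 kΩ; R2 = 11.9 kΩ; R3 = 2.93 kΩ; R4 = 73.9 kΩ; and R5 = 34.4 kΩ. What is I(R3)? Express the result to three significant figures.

ΣG = 1/5.01 + 1/11.9 + 1/2.93 + 1/73.9 + 1/34.4 = 0.6675.
Current divider: I(R3) = I_0 · G_k/ΣG = 5.69 × (0.3413/0.6675) = 5.69 × 0.5113 = 2.909 mA.

I ≈ 2.91 mA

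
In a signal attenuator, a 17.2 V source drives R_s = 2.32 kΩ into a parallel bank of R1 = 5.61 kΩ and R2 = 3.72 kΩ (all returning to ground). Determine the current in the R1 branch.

I ≈ 1.50 mA

Equivalent of the parallel group: R_p = 2.237 kΩ.
Node voltage V_A = V_DC · R_p/(R_s + R_p) = 17.2 × 0.4909 = 8.443 V.
Branch current I = V_A/R1 = 8.443/5.61 = 1.505 mA.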